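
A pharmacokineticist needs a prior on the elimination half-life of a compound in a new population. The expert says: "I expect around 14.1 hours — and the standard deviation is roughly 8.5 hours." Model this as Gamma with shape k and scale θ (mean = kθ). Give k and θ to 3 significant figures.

k ≈ 2.75, θ ≈ 5.12

For Gamma(k, scale θ): mean = kθ, variance = kθ², so CV = 1/√k.
CV = SD/mean = 8.5/14.1 = 0.6028, hence k = 1/CV² = 2.75.
Then θ = mean/k = 14.1/2.75 = 5.12.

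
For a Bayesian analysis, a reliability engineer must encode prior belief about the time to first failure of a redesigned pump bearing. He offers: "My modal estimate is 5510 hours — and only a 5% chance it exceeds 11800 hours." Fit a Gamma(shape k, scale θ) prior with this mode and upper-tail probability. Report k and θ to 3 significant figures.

Gamma(k,θ) with k>1 has mode (k−1)θ, so θ = 5510/(k−1).
Need P(X < 11800) = 0.95 with θ tied to k this way. Start at k = 2, θ = 5510: P(X<11800) ≈ 0.631.
Too low — raise k to concentrate. Iterating converges to k ≈ 5.75.
Then θ = 5510/(5.75−1) ≈ 1160.

k ≈ 5.75, θ ≈ 1160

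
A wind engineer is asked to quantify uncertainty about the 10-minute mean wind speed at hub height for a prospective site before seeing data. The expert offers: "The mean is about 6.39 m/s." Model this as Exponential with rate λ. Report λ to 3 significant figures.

λ ≈ 0.156

Exponential mean = 1/λ, so λ = 1/6.39 = 0.156.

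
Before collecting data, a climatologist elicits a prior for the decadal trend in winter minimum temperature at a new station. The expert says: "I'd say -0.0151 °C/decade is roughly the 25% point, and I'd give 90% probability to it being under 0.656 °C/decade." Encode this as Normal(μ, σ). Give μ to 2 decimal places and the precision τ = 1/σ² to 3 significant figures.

μ = 0.22, τ = 8.5

The p-quantile of Normal(μ,σ) is μ + z_p·σ, with z_{0.25} = -0.6745 and z_{0.9} = 1.282.
Eliminate σ: μ = (z₂·x₁ − z₁·x₂)/(z₂ − z₁) = (1.282·-0.0151 − (-0.6745)·0.656)/1.956 = 0.22.
Then σ = (x₂ − x₁)/(z₂ − z₁) = (0.656 − -0.0151)/1.956 = 0.34.
Precision τ = 1/σ² = 1/0.3431² = 8.5.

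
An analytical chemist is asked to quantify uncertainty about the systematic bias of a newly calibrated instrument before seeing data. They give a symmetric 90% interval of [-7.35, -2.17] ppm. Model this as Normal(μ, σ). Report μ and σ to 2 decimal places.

μ = -4.76, σ = 1.57

A symmetric 90% interval runs μ ± z·σ with z = 1.645.
Half-width = 2.59, so σ = 2.59/1.645 = 1.57.
μ is the interval midpoint, -4.76.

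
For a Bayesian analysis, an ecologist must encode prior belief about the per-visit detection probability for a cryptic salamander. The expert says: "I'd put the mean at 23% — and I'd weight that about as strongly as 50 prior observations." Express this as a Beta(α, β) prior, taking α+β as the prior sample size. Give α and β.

α = 11.5, β = 38.5

Under the effective-sample-size interpretation, Beta(α, β) has prior mean α/(α+β) and prior sample size α+β.
So α+β = 50 and α/(α+β) = 0.23, giving α = 0.23·50 = 11.5 and β = 50 − 11.5 = 38.5.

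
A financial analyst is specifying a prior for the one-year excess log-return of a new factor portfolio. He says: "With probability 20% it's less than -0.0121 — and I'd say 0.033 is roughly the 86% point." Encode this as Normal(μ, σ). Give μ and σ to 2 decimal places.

The p-quantile of Normal(μ,σ) is μ + z_p·σ, with z_{0.2} = -0.8416 and z_{0.86} = 1.08.
Eliminate σ: μ = (z₂·x₁ − z₁·x₂)/(z₂ − z₁) = (1.08·-0.0121 − (-0.8416)·0.033)/1.922 = 0.01.
Then σ = (x₂ − x₁)/(z₂ − z₁) = (0.033 − -0.0121)/1.922 = 0.02.

μ = 0.01, σ = 0.02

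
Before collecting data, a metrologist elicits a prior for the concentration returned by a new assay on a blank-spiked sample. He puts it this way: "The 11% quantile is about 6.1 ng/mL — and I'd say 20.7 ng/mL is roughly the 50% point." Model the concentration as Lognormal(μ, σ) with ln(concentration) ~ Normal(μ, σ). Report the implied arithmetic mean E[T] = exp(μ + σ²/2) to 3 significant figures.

If T ~ Lognormal(μ,σ) then ln T ~ Normal(μ,σ), so the p-quantile of ln T is μ + z_p·σ.
ln(6.1) = 1.808 and ln(20.7) = 3.03; z_{0.11} = -1.227, z_{0.5} = 0.
σ = (3.03 − 1.808)/(0 − (-1.227)) = 0.996.
μ = 1.808 − (-1.227)·0.996 = 3.030.
E[T] = exp(μ + σ²/2) = exp(3.030 + 0.4962) = 34 ng/mL.

E[T] ≈ 34 ng/mL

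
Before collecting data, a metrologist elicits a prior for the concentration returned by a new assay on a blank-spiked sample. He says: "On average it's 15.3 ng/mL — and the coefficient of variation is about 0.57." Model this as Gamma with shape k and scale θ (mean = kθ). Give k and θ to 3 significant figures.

For Gamma(k, scale θ): mean = kθ, variance = kθ², so CV = 1/√k.
CV = 0.57, hence k = 1/CV² = 3.08.
Then θ = mean/k = 15.3/3.08 = 4.97.

k ≈ 3.08, θ ≈ 4.97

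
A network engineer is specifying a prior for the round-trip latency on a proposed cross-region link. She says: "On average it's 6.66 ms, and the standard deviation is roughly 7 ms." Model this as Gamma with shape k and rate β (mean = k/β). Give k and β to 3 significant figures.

k ≈ 0.905, β ≈ 0.136

For Gamma(k, rate β): mean = k/β, variance = k/β², so CV = 1/√k.
CV = SD/mean = 7/6.66 = 1.051, hence k = 1/CV² = 0.905.
Then β = k/mean = 0.905/6.66 = 0.136.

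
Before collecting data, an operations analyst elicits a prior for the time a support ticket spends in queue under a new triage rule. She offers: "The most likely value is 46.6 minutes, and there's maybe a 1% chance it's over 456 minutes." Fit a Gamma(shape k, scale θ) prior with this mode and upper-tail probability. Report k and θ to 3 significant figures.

k ≈ 1.6, θ ≈ 77.7

Gamma(k,θ) with k>1 has mode (k−1)θ, so θ = 46.6/(k−1).
Need P(X < 456) = 0.99 with θ tied to k this way. Start at k = 2, θ = 46.6: P(X<456) ≈ 0.999.
Too high — lower k to spread out. Iterating converges to k ≈ 1.6.
Then θ = 46.6/(1.6−1) ≈ 77.7.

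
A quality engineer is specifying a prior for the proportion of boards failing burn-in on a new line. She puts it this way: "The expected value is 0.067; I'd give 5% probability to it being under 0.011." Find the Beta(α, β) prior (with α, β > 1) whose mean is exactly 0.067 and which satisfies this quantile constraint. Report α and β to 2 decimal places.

α ≈ 1.82, β ≈ 25.29

With mean 0.067 fixed, write α = 0.067s, β = 0.933s where s = α+β.
Need P(θ < 0.011) = 0.05 under Beta(0.067s, 0.933s). Normal approximation: (q−m)/√(m(1−m)/s) ≈ z_{0.05} = -1.64, so s ≈ 0.067·0.933·(-1.64)²/(0.011−0.067)² = 53.9.
At s = 53.9: P(θ<0.011) ≈ 0.006. Adjusting to match 0.05 gives s ≈ 27.10.
So α = 0.067·27.10 ≈ 1.82, β = 0.933·27.10 ≈ 25.29.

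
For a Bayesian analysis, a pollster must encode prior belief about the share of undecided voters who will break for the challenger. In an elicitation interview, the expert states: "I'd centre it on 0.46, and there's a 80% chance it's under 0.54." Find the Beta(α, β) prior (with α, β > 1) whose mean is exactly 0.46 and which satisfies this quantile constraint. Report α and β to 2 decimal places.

α ≈ 12.62, β ≈ 14.82

With mean 0.46 fixed, write α = 0.46s, β = 0.54s where s = α+β.
Need P(θ < 0.54) = 0.8 under Beta(0.46s, 0.54s). Normal approximation: (q−m)/√(m(1−m)/s) ≈ z_{0.8} = 0.842, so s ≈ 0.46·0.54·(0.842)²/(0.54−0.46)² = 27.5.
At s = 27.5: P(θ<0.54) ≈ 0.800. Adjusting to match 0.8 gives s ≈ 27.44.
So α = 0.46·27.44 ≈ 12.62, β = 0.54·27.44 ≈ 14.82.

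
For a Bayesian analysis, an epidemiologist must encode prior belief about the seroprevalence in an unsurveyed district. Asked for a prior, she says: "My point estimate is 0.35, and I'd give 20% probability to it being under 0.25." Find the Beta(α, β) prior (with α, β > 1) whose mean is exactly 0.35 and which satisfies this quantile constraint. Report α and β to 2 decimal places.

α ≈ 5.82, β ≈ 10.81

With mean 0.35 fixed, write α = 0.35s, β = 0.65s where s = α+β.
Need P(θ < 0.25) = 0.2 under Beta(0.35s, 0.65s). Normal approximation: (q−m)/√(m(1−m)/s) ≈ z_{0.2} = -0.842, so s ≈ 0.35·0.65·(-0.842)²/(0.25−0.35)² = 16.1.
At s = 16.1: P(θ<0.25) ≈ 0.204. Adjusting to match 0.2 gives s ≈ 16.63.
So α = 0.35·16.63 ≈ 5.82, β = 0.65·16.63 ≈ 10.81.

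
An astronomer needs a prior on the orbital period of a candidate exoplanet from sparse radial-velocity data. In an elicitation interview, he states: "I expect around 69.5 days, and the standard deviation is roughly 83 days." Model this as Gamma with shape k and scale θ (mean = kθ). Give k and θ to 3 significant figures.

For Gamma(k, scale θ): mean = kθ, variance = kθ², so CV = 1/√k.
CV = SD/mean = 83/69.5 = 1.194, hence k = 1/CV² = 0.701.
Then θ = mean/k = 69.5/0.701 = 99.1.

k ≈ 0.701, θ ≈ 99.1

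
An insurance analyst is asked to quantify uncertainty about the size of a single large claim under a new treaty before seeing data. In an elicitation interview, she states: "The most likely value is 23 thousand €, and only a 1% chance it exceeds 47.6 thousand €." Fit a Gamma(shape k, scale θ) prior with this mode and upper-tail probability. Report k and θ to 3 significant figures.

Gamma(k,θ) with k>1 has mode (k−1)θ, so θ = 23/(k−1).
Need P(X < 47.6) = 0.99 with θ tied to k this way. Start at k = 2, θ = 23: P(X<47.6) ≈ 0.612.
Too low — raise k to concentrate. Iterating converges to k ≈ 10.2.
Then θ = 23/(10.2−1) ≈ 2.49.

k ≈ 10.2, θ ≈ 2.49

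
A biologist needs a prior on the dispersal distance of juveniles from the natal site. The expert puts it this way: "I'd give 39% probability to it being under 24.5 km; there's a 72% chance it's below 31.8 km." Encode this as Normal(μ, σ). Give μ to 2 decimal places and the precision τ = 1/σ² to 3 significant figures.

The p-quantile of Normal(μ,σ) is μ + z_p·σ, with z_{0.39} = -0.2793 and z_{0.72} = 0.5828.
Eliminate σ: μ = (z₂·x₁ − z₁·x₂)/(z₂ − z₁) = (0.5828·24.5 − (-0.2793)·31.8)/0.8622 = 26.87.
Then σ = (x₂ − x₁)/(z₂ − z₁) = (31.8 − 24.5)/0.8622 = 8.47.
Precision τ = 1/σ² = 1/8.467² = 0.0139.

μ = 26.87, τ = 0.0139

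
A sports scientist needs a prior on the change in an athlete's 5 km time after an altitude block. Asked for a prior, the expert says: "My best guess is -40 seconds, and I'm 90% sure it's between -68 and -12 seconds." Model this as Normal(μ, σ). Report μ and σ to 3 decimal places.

μ = -40.000, σ = 17.023

A symmetric 90% interval runs μ ± z·σ with z = 1.645.
Half-width = 28, so σ = 28/1.645 = 17.023.
μ is the stated best guess, -40.000.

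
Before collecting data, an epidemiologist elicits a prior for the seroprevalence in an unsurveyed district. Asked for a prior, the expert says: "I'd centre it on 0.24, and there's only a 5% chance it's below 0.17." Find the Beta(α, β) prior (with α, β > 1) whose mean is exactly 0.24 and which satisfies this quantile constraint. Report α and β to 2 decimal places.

α ≈ 21.77, β ≈ 68.92

With mean 0.24 fixed, write α = 0.24s, β = 0.76s where s = α+β.
Need P(θ < 0.17) = 0.05 under Beta(0.24s, 0.76s). Normal approximation: (q−m)/√(m(1−m)/s) ≈ z_{0.05} = -1.64, so s ≈ 0.24·0.76·(-1.64)²/(0.17−0.24)² = 100.7.
At s = 100.7: P(θ<0.17) ≈ 0.041. Adjusting to match 0.05 gives s ≈ 90.69.
So α = 0.24·90.69 ≈ 21.77, β = 0.76·90.69 ≈ 68.92.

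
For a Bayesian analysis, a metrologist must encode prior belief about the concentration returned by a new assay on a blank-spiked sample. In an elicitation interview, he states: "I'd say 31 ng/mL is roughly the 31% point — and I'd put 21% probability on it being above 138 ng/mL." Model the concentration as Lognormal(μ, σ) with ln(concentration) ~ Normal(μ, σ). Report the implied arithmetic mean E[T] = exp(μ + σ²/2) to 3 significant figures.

E[T] ≈ 106 ng/mL

If T ~ Lognormal(μ,σ) then ln T ~ Normal(μ,σ), so the p-quantile of ln T is μ + z_p·σ.
ln(31) = 3.434 and ln(138) = 4.927; z_{0.31} = -0.4959, z_{0.79} = 0.8064.
σ = (4.927 − 3.434)/(0.8064 − (-0.4959)) = 1.147.
μ = 3.434 − (-0.4959)·1.147 = 4.003.
E[T] = exp(μ + σ²/2) = exp(4.003 + 0.6574) = 106 ng/mL.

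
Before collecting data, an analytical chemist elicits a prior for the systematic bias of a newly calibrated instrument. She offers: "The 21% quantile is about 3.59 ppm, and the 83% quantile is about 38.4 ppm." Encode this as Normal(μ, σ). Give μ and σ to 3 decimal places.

For Normal(μ,σ), the p-quantile is μ + z_p·σ. Here z_{0.21} = -0.8064, z_{0.83} = 0.9542.
So 3.59 = μ − 0.8064σ and 38.4 = μ + 0.9542σ.
Subtracting: σ = (38.4 − 3.59)/(0.9542 − (-0.8064)) = 19.772.
Then μ = 3.59 − (-0.8064)·19.772 = 19.534.

μ = 19.534, σ = 19.772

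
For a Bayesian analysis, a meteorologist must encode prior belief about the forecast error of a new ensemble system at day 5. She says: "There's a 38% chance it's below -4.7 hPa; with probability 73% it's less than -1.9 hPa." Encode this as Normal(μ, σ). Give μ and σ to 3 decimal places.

μ = -3.769, σ = 3.049

For Normal(μ,σ), the p-quantile is μ + z_p·σ. Here z_{0.38} = -0.3055, z_{0.73} = 0.6128.
So -4.7 = μ − 0.3055σ and -1.9 = μ + 0.6128σ.
Subtracting: σ = (-1.9 − -4.7)/(0.6128 − (-0.3055)) = 3.049.
Then μ = -4.7 − (-0.3055)·3.049 = -3.769.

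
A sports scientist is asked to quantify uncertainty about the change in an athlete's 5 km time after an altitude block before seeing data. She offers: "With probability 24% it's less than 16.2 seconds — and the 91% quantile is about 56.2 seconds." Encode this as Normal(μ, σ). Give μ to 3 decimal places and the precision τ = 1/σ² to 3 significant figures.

The p-quantile of Normal(μ,σ) is μ + z_p·σ, with z_{0.24} = -0.7063 and z_{0.91} = 1.341.
Eliminate σ: μ = (z₂·x₁ − z₁·x₂)/(z₂ − z₁) = (1.341·16.2 − (-0.7063)·56.2)/2.047 = 30.001.
Then σ = (x₂ − x₁)/(z₂ − z₁) = (56.2 − 16.2)/2.047 = 19.540.
Precision τ = 1/σ² = 1/19.54² = 0.00262.

μ = 30.001, τ = 0.00262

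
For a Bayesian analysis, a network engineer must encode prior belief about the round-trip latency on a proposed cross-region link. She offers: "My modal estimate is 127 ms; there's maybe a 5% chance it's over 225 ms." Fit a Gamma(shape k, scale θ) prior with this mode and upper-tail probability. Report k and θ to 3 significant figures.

Gamma(k,θ) with k>1 has mode (k−1)θ, so θ = 127/(k−1).
Need P(X < 225) = 0.95 with θ tied to k this way. Start at k = 2, θ = 127: P(X<225) ≈ 0.529.
Too low — raise k to concentrate. Iterating converges to k ≈ 9.53.
Then θ = 127/(9.53−1) ≈ 14.9.

k ≈ 9.53, θ ≈ 14.9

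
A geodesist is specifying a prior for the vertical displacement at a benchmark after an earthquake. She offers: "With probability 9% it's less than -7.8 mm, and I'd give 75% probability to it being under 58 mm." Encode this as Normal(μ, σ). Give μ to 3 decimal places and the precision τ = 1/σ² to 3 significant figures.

μ = 35.977, τ = 0.000938

The p-quantile of Normal(μ,σ) is μ + z_p·σ, with z_{0.09} = -1.341 and z_{0.75} = 0.6745.
Eliminate σ: μ = (z₂·x₁ − z₁·x₂)/(z₂ − z₁) = (0.6745·-7.8 − (-1.341)·58)/2.015 = 35.977.
Then σ = (x₂ − x₁)/(z₂ − z₁) = (58 − -7.8)/2.015 = 32.651.
Precision τ = 1/σ² = 1/32.65² = 0.000938.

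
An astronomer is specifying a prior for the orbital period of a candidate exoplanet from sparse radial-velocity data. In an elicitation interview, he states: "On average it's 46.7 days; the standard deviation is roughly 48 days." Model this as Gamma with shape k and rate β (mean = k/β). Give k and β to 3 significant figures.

For Gamma(k, rate β): mean = k/β, variance = k/β², so CV = 1/√k.
CV = SD/mean = 48/46.7 = 1.028, hence k = 1/CV² = 0.947.
Then β = k/mean = 0.947/46.7 = 0.0203.

k ≈ 0.947, β ≈ 0.0203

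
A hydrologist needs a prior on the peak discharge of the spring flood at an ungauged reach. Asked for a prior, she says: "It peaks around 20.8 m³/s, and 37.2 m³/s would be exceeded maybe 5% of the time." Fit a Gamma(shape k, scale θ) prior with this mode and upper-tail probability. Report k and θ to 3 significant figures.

Gamma(k,θ) with k>1 has mode (k−1)θ, so θ = 20.8/(k−1).
Need P(X < 37.2) = 0.95 with θ tied to k this way. Start at k = 2, θ = 20.8: P(X<37.2) ≈ 0.534.
Too low — raise k to concentrate. Iterating converges to k ≈ 9.25.
Then θ = 20.8/(9.25−1) ≈ 2.52.

k ≈ 9.25, θ ≈ 2.52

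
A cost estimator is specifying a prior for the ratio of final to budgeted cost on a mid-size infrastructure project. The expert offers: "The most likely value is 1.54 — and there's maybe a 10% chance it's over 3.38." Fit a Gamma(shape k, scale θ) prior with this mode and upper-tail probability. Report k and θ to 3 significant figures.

k ≈ 4.11, θ ≈ 0.495

Gamma(k,θ) with k>1 has mode (k−1)θ, so θ = 1.54/(k−1).
Need P(X < 3.38) = 0.9 with θ tied to k this way. Start at k = 2, θ = 1.54: P(X<3.38) ≈ 0.644.
Too low — raise k to concentrate. Iterating converges to k ≈ 4.11.
Then θ = 1.54/(4.11−1) ≈ 0.495.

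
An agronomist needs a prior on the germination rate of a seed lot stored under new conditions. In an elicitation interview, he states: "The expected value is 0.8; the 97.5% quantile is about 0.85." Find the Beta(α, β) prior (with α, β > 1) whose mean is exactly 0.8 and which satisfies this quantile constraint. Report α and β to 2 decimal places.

With mean 0.8 fixed, write α = 0.8s, β = 0.2s where s = α+β.
Need P(θ < 0.85) = 0.975 under Beta(0.8s, 0.2s). Normal approximation: (q−m)/√(m(1−m)/s) ≈ z_{0.975} = 1.96, so s ≈ 0.8·0.2·(1.96)²/(0.85−0.8)² = 245.9.
At s = 245.9: P(θ<0.85) ≈ 0.981. Adjusting to match 0.975 gives s ≈ 220.53.
So α = 0.8·220.53 ≈ 176.43, β = 0.2·220.53 ≈ 44.11.

α ≈ 176.43, β ≈ 44.11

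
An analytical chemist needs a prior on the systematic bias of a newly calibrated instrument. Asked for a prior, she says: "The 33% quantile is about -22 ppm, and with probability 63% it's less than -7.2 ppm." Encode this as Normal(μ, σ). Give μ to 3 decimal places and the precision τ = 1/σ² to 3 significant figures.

μ = -13.564, τ = 0.00272

The p-quantile of Normal(μ,σ) is μ + z_p·σ, with z_{0.33} = -0.4399 and z_{0.63} = 0.3319.
Eliminate σ: μ = (z₂·x₁ − z₁·x₂)/(z₂ − z₁) = (0.3319·-22 − (-0.4399)·-7.2)/0.7718 = -13.564.
Then σ = (x₂ − x₁)/(z₂ − z₁) = (-7.2 − -22)/0.7718 = 19.177.
Precision τ = 1/σ² = 1/19.18² = 0.00272.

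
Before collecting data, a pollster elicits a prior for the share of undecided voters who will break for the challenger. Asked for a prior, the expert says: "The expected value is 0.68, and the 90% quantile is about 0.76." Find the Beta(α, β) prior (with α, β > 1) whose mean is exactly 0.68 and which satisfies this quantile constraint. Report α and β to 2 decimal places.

α ≈ 36.25, β ≈ 17.06

With mean 0.68 fixed, write α = 0.68s, β = 0.32s where s = α+β.
Need P(θ < 0.76) = 0.9 under Beta(0.68s, 0.32s). Normal approximation: (q−m)/√(m(1−m)/s) ≈ z_{0.9} = 1.28, so s ≈ 0.68·0.32·(1.28)²/(0.76−0.68)² = 55.8.
At s = 55.8: P(θ<0.76) ≈ 0.905. Adjusting to match 0.9 gives s ≈ 53.32.
So α = 0.68·53.32 ≈ 36.25, β = 0.32·53.32 ≈ 17.06.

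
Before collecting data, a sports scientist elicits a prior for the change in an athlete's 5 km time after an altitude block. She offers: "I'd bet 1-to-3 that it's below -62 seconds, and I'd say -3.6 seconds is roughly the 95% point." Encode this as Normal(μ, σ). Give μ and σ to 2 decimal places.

μ = -45.02, σ = 25.18

For Normal(μ,σ), the p-quantile is μ + z_p·σ. Here z_{0.25} = -0.6745, z_{0.95} = 1.645.
So -62 = μ − 0.6745σ and -3.6 = μ + 1.645σ.
Subtracting: σ = (-3.6 − -62)/(1.645 − (-0.6745)) = 25.18.
Then μ = -62 − (-0.6745)·25.18 = -45.02.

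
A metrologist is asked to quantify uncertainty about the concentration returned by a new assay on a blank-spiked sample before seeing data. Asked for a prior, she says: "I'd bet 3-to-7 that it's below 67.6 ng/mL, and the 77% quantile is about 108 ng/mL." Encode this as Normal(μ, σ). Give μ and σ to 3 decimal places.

For Normal(μ,σ), the p-quantile is μ + z_p·σ. Here z_{0.3} = -0.5244, z_{0.77} = 0.7388.
So 67.6 = μ − 0.5244σ and 108 = μ + 0.7388σ.
Subtracting: σ = (108 − 67.6)/(0.7388 − (-0.5244)) = 31.981.
Then μ = 67.6 − (-0.5244)·31.981 = 84.371.

μ = 84.371, σ = 31.981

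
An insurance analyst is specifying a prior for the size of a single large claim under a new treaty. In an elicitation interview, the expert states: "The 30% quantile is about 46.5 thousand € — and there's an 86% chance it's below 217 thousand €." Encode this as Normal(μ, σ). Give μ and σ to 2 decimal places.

The p-quantile of Normal(μ,σ) is μ + z_p·σ, with z_{0.3} = -0.5244 and z_{0.86} = 1.08.
Eliminate σ: μ = (z₂·x₁ − z₁·x₂)/(z₂ − z₁) = (1.08·46.5 − (-0.5244)·217)/1.605 = 102.22.
Then σ = (x₂ − x₁)/(z₂ − z₁) = (217 − 46.5)/1.605 = 106.25.

μ = 102.22, σ = 106.25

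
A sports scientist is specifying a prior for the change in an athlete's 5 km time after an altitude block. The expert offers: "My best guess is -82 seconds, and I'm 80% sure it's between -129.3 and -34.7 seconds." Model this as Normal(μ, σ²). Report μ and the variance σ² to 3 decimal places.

μ = -82.000, σ² = 1362.229

A symmetric 80% interval runs μ ± z·σ with z = 1.282.
Half-width = 47.3, so σ = 47.3/1.282 = 36.9084 and σ² = 1362.229.
μ is the stated best guess, -82.000.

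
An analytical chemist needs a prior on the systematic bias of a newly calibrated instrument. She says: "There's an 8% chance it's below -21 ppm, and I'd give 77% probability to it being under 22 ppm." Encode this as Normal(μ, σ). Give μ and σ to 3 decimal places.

For Normal(μ,σ), the p-quantile is μ + z_p·σ. Here z_{0.08} = -1.405, z_{0.77} = 0.7388.
So -21 = μ − 1.405σ and 22 = μ + 0.7388σ.
Subtracting: σ = (22 − -21)/(0.7388 − (-1.405)) = 20.057.
Then μ = -21 − (-1.405)·20.057 = 7.181.

μ = 7.181, σ = 20.057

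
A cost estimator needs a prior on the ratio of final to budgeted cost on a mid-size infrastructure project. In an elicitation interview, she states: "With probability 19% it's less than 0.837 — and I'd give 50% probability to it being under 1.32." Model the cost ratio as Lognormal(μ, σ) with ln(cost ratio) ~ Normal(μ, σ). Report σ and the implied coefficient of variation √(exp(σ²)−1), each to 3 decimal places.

σ ≈ 0.519, CV ≈ 0.556

If T ~ Lognormal(μ,σ) then ln T ~ Normal(μ,σ), so the p-quantile of ln T is μ + z_p·σ.
ln(0.837) = -0.1779 and ln(1.32) = 0.2776; z_{0.19} = -0.8779, z_{0.5} = 0.
σ = (0.2776 − -0.1779)/(0 − (-0.8779)) = 0.519.
μ = -0.1779 − (-0.8779)·0.519 = 0.278.
CV = √(exp(σ²)−1) = √(exp(0.2693)−1) = 0.556.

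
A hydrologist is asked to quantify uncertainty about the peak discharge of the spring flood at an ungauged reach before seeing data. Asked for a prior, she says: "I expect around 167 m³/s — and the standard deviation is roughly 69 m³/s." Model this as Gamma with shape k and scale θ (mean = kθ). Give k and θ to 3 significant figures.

k ≈ 5.86, θ ≈ 28.5

For Gamma(k, scale θ): mean = kθ, variance = kθ², so CV = 1/√k.
CV = SD/mean = 69/167 = 0.4132, hence k = 1/CV² = 5.86.
Then θ = mean/k = 167/5.86 = 28.5.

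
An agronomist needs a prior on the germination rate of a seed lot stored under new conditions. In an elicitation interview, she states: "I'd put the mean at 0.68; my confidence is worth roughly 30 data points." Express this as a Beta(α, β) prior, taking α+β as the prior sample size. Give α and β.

α = 20.4, β = 9.6

Under the effective-sample-size interpretation, Beta(α, β) has prior mean α/(α+β) and prior sample size α+β.
So α+β = 30 and α/(α+β) = 0.68, giving α = 0.68·30 = 20.4 and β = 30 − 20.4 = 9.6.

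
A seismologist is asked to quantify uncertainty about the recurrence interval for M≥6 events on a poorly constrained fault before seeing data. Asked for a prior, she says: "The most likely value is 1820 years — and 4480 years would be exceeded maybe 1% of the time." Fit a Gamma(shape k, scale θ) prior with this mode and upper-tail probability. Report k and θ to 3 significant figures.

Gamma(k,θ) with k>1 has mode (k−1)θ, so θ = 1820/(k−1).
Need P(X < 4480) = 0.99 with θ tied to k this way. Start at k = 2, θ = 1820: P(X<4480) ≈ 0.705.
Too low — raise k to concentrate. Iterating converges to k ≈ 6.8.
Then θ = 1820/(6.8−1) ≈ 314.

k ≈ 6.8, θ ≈ 314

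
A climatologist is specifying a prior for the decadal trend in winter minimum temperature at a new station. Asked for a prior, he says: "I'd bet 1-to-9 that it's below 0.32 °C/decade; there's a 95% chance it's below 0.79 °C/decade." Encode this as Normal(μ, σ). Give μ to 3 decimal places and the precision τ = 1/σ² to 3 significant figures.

The p-quantile of Normal(μ,σ) is μ + z_p·σ, with z_{0.1} = -1.282 and z_{0.95} = 1.645.
Eliminate σ: μ = (z₂·x₁ − z₁·x₂)/(z₂ − z₁) = (1.645·0.32 − (-1.282)·0.79)/2.926 = 0.526.
Then σ = (x₂ − x₁)/(z₂ − z₁) = (0.79 − 0.32)/2.926 = 0.161.
Precision τ = 1/σ² = 1/0.1606² = 38.8.

μ = 0.526, τ = 38.8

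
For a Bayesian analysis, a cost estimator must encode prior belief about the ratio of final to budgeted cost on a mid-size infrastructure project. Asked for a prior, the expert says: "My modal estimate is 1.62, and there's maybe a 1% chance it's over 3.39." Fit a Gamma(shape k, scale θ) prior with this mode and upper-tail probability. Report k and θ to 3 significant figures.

Gamma(k,θ) with k>1 has mode (k−1)θ, so θ = 1.62/(k−1).
Need P(X < 3.39) = 0.99 with θ tied to k this way. Start at k = 2, θ = 1.62: P(X<3.39) ≈ 0.618.
Too low — raise k to concentrate. Iterating converges to k ≈ 9.93.
Then θ = 1.62/(9.93−1) ≈ 0.181.

k ≈ 9.93, θ ≈ 0.181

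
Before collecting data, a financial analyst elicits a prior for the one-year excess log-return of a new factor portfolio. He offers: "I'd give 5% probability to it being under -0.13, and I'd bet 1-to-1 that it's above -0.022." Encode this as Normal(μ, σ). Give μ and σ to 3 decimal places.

μ = -0.022, σ = 0.066

For Normal(μ,σ), the p-quantile is μ + z_p·σ. Here z_{0.05} = -1.645, z_{0.5} = 0.
So -0.13 = μ − 1.645σ and -0.022 = μ + 0σ.
Subtracting: σ = (-0.022 − -0.13)/(0 − (-1.645)) = 0.066.
Then μ = -0.13 − (-1.645)·0.066 = -0.022.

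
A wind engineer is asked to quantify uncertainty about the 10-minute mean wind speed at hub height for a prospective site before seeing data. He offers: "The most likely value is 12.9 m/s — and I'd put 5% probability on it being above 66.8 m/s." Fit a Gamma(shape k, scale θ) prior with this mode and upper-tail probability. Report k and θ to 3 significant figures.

Gamma(k,θ) with k>1 has mode (k−1)θ, so θ = 12.9/(k−1).
Need P(X < 66.8) = 0.95 with θ tied to k this way. Start at k = 2, θ = 12.9: P(X<66.8) ≈ 0.965.
Too high — lower k to spread out. Iterating converges to k ≈ 1.88.
Then θ = 12.9/(1.88−1) ≈ 14.7.

k ≈ 1.88, θ ≈ 14.7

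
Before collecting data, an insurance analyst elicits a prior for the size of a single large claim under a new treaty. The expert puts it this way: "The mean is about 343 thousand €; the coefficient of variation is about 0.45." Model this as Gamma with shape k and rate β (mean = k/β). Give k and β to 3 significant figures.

k ≈ 4.94, β ≈ 0.0144

For Gamma(k, rate β): mean = k/β, variance = k/β², so CV = 1/√k.
CV = 0.45, hence k = 1/CV² = 4.94.
Then β = k/mean = 4.94/343 = 0.0144.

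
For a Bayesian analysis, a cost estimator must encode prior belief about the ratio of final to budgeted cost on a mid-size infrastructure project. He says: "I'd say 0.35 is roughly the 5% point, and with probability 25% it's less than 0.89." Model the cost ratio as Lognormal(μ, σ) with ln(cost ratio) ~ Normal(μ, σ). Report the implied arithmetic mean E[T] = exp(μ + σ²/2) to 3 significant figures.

If T ~ Lognormal(μ,σ) then ln T ~ Normal(μ,σ), so the p-quantile of ln T is μ + z_p·σ.
ln(0.35) = -1.05 and ln(0.89) = -0.1165; z_{0.05} = -1.645, z_{0.25} = -0.6745.
σ = (-0.1165 − -1.05)/(-0.6745 − (-1.645)) = 0.962.
μ = -1.05 − (-1.645)·0.962 = 0.532.
E[T] = exp(μ + σ²/2) = exp(0.532 + 0.4625) = 2.7.

E[T] ≈ 2.7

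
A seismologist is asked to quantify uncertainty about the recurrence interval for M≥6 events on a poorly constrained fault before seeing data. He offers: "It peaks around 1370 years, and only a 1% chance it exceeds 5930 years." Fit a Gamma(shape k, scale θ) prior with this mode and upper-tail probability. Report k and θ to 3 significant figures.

Gamma(k,θ) with k>1 has mode (k−1)θ, so θ = 1370/(k−1).
Need P(X < 5930) = 0.99 with θ tied to k this way. Start at k = 2, θ = 1370: P(X<5930) ≈ 0.930.
Too low — raise k to concentrate. Iterating converges to k ≈ 2.9.
Then θ = 1370/(2.9−1) ≈ 719.

k ≈ 2.9, θ ≈ 719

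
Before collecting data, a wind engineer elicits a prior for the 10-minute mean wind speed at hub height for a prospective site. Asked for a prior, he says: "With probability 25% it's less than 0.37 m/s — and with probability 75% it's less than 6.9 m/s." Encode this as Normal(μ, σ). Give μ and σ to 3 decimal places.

μ = 3.635, σ = 4.841

The p-quantile of Normal(μ,σ) is μ + z_p·σ, with z_{0.25} = -0.6745 and z_{0.75} = 0.6745.
Eliminate σ: μ = (z₂·x₁ − z₁·x₂)/(z₂ − z₁) = (0.6745·0.37 − (-0.6745)·6.9)/1.349 = 3.635.
Then σ = (x₂ − x₁)/(z₂ − z₁) = (6.9 − 0.37)/1.349 = 4.841.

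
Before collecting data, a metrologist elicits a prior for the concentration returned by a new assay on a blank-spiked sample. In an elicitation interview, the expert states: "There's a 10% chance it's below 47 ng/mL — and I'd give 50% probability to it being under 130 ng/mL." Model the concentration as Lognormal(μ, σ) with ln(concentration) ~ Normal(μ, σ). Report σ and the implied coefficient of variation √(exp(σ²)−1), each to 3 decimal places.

If T ~ Lognormal(μ,σ) then ln T ~ Normal(μ,σ), so the p-quantile of ln T is μ + z_p·σ.
ln(47) = 3.85 and ln(130) = 4.868; z_{0.1} = -1.282, z_{0.5} = 0.
σ = (4.868 − 3.85)/(0 − (-1.282)) = 0.794.
μ = 3.85 − (-1.282)·0.794 = 4.868.
CV = √(exp(σ²)−1) = √(exp(0.6302)−1) = 0.937.

σ ≈ 0.794, CV ≈ 0.937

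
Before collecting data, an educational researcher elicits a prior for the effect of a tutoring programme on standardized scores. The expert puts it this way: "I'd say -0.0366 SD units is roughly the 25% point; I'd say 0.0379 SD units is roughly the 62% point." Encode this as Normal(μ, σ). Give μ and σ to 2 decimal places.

μ = 0.01, σ = 0.08

The p-quantile of Normal(μ,σ) is μ + z_p·σ, with z_{0.25} = -0.6745 and z_{0.62} = 0.3055.
Eliminate σ: μ = (z₂·x₁ − z₁·x₂)/(z₂ − z₁) = (0.3055·-0.0366 − (-0.6745)·0.0379)/0.98 = 0.01.
Then σ = (x₂ − x₁)/(z₂ − z₁) = (0.0379 − -0.0366)/0.98 = 0.08.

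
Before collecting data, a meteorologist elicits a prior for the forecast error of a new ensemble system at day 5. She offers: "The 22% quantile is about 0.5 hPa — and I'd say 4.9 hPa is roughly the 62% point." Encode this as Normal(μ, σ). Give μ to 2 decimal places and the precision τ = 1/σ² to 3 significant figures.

μ = 3.65, τ = 0.06

For Normal(μ,σ), the p-quantile is μ + z_p·σ. Here z_{0.22} = -0.7722, z_{0.62} = 0.3055.
So 0.5 = μ − 0.7722σ and 4.9 = μ + 0.3055σ.
Subtracting: σ = (4.9 − 0.5)/(0.3055 − (-0.7722)) = 4.08.
Then μ = 0.5 − (-0.7722)·4.08 = 3.65.
Precision τ = 1/σ² = 1/4.083² = 0.06.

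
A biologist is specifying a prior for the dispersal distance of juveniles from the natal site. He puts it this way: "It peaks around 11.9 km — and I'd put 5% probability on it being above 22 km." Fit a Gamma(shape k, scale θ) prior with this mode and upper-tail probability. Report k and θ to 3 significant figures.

Gamma(k,θ) with k>1 has mode (k−1)θ, so θ = 11.9/(k−1).
Need P(X < 22) = 0.95 with θ tied to k this way. Start at k = 2, θ = 11.9: P(X<22) ≈ 0.552.
Too low — raise k to concentrate. Iterating converges to k ≈ 8.37.
Then θ = 11.9/(8.37−1) ≈ 1.61.

k ≈ 8.37, θ ≈ 1.61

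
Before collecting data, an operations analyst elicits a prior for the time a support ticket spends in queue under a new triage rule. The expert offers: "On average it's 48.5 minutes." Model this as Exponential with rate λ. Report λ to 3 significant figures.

λ ≈ 0.0206

Exponential mean = 1/λ, so λ = 1/48.5 = 0.0206.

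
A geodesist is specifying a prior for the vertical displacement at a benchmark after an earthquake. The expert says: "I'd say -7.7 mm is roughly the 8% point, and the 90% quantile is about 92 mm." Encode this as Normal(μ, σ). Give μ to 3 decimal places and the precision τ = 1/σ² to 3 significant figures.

μ = 44.442, τ = 0.000726

The p-quantile of Normal(μ,σ) is μ + z_p·σ, with z_{0.08} = -1.405 and z_{0.9} = 1.282.
Eliminate σ: μ = (z₂·x₁ − z₁·x₂)/(z₂ − z₁) = (1.282·-7.7 − (-1.405)·92)/2.687 = 44.442.
Then σ = (x₂ − x₁)/(z₂ − z₁) = (92 − -7.7)/2.687 = 37.110.
Precision τ = 1/σ² = 1/37.11² = 0.000726.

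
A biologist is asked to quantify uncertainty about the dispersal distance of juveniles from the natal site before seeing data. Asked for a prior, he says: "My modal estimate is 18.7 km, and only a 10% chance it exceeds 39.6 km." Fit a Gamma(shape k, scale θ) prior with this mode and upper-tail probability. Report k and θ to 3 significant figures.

k ≈ 4.41, θ ≈ 5.48

Gamma(k,θ) with k>1 has mode (k−1)θ, so θ = 18.7/(k−1).
Need P(X < 39.6) = 0.9 with θ tied to k this way. Start at k = 2, θ = 18.7: P(X<39.6) ≈ 0.625.
Too low — raise k to concentrate. Iterating converges to k ≈ 4.41.
Then θ = 18.7/(4.41−1) ≈ 5.48.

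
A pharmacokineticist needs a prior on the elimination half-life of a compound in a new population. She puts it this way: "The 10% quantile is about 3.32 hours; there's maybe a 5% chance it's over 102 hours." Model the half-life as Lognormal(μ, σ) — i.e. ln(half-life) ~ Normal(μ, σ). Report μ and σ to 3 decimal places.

μ ≈ 2.700, σ ≈ 1.170

If T ~ Lognormal(μ,σ) then ln T ~ Normal(μ,σ), so the p-quantile of ln T is μ + z_p·σ.
ln(3.32) = 1.2 and ln(102) = 4.625; z_{0.1} = -1.282, z_{0.95} = 1.645.
σ = (4.625 − 1.2)/(1.645 − (-1.282)) = 1.170.
μ = 1.2 − (-1.282)·1.170 = 2.700.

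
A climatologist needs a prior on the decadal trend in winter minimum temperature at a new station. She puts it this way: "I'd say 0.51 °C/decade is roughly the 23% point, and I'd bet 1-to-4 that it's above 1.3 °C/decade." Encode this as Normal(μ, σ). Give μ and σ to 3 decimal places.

μ = 0.879, σ = 0.500

For Normal(μ,σ), the p-quantile is μ + z_p·σ. Here z_{0.23} = -0.7388, z_{0.8} = 0.8416.
So 0.51 = μ − 0.7388σ and 1.3 = μ + 0.8416σ.
Subtracting: σ = (1.3 − 0.51)/(0.8416 − (-0.7388)) = 0.500.
Then μ = 0.51 − (-0.7388)·0.500 = 0.879.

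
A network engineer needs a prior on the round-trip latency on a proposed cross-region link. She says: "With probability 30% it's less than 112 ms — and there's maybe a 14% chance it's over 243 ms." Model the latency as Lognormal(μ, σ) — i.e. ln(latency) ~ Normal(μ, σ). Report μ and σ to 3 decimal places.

If T ~ Lognormal(μ,σ) then ln T ~ Normal(μ,σ), so the p-quantile of ln T is μ + z_p·σ.
ln(112) = 4.718 and ln(243) = 5.493; z_{0.3} = -0.5244, z_{0.86} = 1.08.
σ = (5.493 − 4.718)/(1.08 − (-0.5244)) = 0.483.
μ = 4.718 − (-0.5244)·0.483 = 4.972.

μ ≈ 4.972, σ ≈ 0.483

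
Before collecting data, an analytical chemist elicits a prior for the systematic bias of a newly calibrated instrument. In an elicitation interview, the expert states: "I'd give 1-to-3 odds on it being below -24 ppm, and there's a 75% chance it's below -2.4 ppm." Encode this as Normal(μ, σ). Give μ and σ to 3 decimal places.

μ = -13.200, σ = 16.012

For Normal(μ,σ), the p-quantile is μ + z_p·σ. Here z_{0.25} = -0.6745, z_{0.75} = 0.6745.
So -24 = μ − 0.6745σ and -2.4 = μ + 0.6745σ.
Subtracting: σ = (-2.4 − -24)/(0.6745 − (-0.6745)) = 16.012.
Then μ = -24 − (-0.6745)·16.012 = -13.200.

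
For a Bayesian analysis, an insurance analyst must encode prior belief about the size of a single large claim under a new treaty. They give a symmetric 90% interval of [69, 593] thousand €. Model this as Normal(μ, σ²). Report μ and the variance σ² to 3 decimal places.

μ = 331.000, σ² = 25371.612

A symmetric 90% interval runs μ ± z·σ with z = 1.645.
Half-width = 262, so σ = 262/1.645 = 159.2847 and σ² = 25371.612.
μ is the interval midpoint, 331.000.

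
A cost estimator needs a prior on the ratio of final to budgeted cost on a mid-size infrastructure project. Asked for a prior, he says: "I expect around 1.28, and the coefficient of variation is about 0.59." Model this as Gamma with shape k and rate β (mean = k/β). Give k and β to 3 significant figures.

For Gamma(k, rate β): mean = k/β, variance = k/β², so CV = 1/√k.
CV = 0.59, hence k = 1/CV² = 2.87.
Then β = k/mean = 2.87/1.28 = 2.24.

k ≈ 2.87, β ≈ 2.24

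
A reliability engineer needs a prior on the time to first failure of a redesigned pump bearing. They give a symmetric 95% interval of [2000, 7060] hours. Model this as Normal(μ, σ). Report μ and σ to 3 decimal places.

μ = 4530.000, σ = 1290.840

A symmetric 95% interval runs μ ± z·σ with z = 1.96.
Half-width = 2530, so σ = 2530/1.96 = 1290.840.
μ is the interval midpoint, 4530.000.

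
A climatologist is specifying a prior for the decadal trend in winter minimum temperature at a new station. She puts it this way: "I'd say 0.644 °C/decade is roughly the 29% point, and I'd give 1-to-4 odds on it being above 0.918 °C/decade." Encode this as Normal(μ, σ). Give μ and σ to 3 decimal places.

μ = 0.753, σ = 0.196

The p-quantile of Normal(μ,σ) is μ + z_p·σ, with z_{0.29} = -0.5534 and z_{0.8} = 0.8416.
Eliminate σ: μ = (z₂·x₁ − z₁·x₂)/(z₂ − z₁) = (0.8416·0.644 − (-0.5534)·0.918)/1.395 = 0.753.
Then σ = (x₂ − x₁)/(z₂ − z₁) = (0.918 − 0.644)/1.395 = 0.196.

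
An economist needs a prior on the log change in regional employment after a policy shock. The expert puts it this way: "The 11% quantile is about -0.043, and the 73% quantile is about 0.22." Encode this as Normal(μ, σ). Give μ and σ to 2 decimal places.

μ = 0.13, σ = 0.14

The p-quantile of Normal(μ,σ) is μ + z_p·σ, with z_{0.11} = -1.227 and z_{0.73} = 0.6128.
Eliminate σ: μ = (z₂·x₁ − z₁·x₂)/(z₂ − z₁) = (0.6128·-0.043 − (-1.227)·0.22)/1.839 = 0.13.
Then σ = (x₂ − x₁)/(z₂ − z₁) = (0.22 − -0.043)/1.839 = 0.14.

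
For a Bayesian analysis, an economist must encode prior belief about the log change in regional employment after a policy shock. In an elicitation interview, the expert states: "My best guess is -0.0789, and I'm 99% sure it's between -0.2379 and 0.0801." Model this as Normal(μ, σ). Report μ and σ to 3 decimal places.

A symmetric 99% interval runs μ ± z·σ with z = 2.576.
Half-width = 0.159, so σ = 0.159/2.576 = 0.062.
μ is the stated best guess, -0.079.

μ = -0.079, σ = 0.062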